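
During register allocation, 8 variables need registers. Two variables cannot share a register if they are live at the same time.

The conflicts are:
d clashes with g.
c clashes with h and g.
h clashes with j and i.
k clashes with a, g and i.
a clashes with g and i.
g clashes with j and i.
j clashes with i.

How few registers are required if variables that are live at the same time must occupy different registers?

k, a, g, i all conflict with each other, so at least 4 registers are needed.
4 registers suffice: register 1 → {h, g}; register 2 → {d, c, i}; register 3 → {k, j}; register 4 → {a}. No two conflicting variables share a register.

4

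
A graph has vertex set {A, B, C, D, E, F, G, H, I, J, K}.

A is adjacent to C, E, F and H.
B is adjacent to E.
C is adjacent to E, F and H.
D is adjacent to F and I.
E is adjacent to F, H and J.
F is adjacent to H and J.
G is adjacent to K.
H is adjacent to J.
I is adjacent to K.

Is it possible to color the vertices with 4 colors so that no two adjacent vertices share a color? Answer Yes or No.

No

A, C, E, F, H form a clique, so at least 5 colors are needed.
So 4 colors are not enough.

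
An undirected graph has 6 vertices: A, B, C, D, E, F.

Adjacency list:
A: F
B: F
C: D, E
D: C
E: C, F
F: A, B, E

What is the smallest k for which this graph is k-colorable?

C and E are adjacent, so at least 2 colors are needed.
A valid assignment using 2 colors: A=blue, B=blue, C=red, D=blue, E=blue, F=red. No two adjacent vertices share a color.

2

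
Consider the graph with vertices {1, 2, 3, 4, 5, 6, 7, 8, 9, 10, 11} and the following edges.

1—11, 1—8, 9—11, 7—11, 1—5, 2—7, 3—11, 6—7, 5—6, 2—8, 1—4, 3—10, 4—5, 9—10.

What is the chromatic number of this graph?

1, 4, 5 are pairwise adjacent, so at least 3 colors are needed.
3 colors suffice: color red → {1, 7, 10}; color blue → {2, 5, 11}; color green → {3, 4, 6, 8, 9}. Each edge has distinct colors on its endpoints.

3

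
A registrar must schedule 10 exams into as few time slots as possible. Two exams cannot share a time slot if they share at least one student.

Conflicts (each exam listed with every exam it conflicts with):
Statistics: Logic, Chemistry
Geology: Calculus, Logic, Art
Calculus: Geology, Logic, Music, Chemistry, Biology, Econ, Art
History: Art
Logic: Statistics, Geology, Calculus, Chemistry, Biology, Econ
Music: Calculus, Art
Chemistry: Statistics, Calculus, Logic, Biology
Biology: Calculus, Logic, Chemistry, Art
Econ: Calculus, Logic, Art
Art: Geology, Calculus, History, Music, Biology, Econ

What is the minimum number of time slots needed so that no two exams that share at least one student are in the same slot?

Calculus, Logic, Chemistry, Biology are mutually in conflict, so at least 4 time slots are needed.
A valid assignment using 4 time slots: Statistics=1, Geology=3, Calculus=1, History=1, Logic=2, Music=3, Chemistry=4, Biology=3, Econ=3, Art=2. Each listed conflict is separated.

4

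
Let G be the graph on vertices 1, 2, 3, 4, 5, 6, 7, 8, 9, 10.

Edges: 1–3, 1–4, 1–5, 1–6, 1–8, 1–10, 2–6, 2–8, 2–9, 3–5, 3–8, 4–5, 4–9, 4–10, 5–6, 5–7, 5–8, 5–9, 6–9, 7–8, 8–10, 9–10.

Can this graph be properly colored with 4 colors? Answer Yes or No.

The chromatic number is 4. 1, 3, 5, 8 are mutually adjacent (a clique of size 4), so at least 4 colors are needed.
One proper 4-coloring: 1=green, 2=red, 3=yellow, 4=yellow, 5=red, 6=yellow, 7=green, 8=blue, 9=blue, 10=red.
That is already a proper 4-coloring.

Yes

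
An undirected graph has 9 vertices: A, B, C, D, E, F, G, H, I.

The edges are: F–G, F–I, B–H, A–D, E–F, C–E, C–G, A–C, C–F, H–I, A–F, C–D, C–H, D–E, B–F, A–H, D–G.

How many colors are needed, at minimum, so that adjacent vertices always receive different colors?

C, E, F are pairwise adjacent, so at least 3 colors are needed.
3 colors suffice: A=3, B=2, C=2, D=1, E=3, F=1, G=3, H=1, I=2. Every edge joins two different colors.

3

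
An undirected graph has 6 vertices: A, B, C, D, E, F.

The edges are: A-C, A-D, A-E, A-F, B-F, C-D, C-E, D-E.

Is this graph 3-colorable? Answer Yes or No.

No

A, C, D, E are mutually adjacent (a clique of size 4), so at least 4 colors are needed.
So 3 colors are not enough.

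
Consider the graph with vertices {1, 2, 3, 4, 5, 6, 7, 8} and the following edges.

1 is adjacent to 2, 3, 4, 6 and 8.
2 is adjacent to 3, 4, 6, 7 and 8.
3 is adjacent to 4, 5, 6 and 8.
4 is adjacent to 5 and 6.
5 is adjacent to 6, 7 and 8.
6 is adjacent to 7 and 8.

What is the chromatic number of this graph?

5

1, 2, 3, 6, 8 are pairwise adjacent (a clique of size 5), so at least 5 colors are needed.
5 colors suffice: color red → {6}; color blue → {2, 5}; color green → {3, 7}; color yellow → {4, 8}; color purple → {1}. Each edge has distinct colors on its endpoints.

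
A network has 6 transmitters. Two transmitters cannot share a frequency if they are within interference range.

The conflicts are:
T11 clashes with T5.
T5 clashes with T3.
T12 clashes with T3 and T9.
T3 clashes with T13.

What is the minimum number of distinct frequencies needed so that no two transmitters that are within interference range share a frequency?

T5 and T3 conflict, so at least 2 frequencies are needed.
2 frequencies suffice: frequency 1 → {T11, T3, T9}; frequency 2 → {T5, T12, T13}. No two conflicting transmitters share a frequency.

2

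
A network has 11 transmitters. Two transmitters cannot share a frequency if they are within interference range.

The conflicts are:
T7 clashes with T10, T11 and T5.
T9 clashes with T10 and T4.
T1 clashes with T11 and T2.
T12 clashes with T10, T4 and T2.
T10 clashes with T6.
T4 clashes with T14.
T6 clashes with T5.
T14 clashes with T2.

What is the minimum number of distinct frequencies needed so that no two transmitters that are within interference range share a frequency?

2

T1 and T11 conflict, so at least 2 frequencies are needed.
A valid assignment using 2 frequencies: T7=2, T9=2, T1=2, T12=2, T10=1, T4=1, T6=2, T11=1, T14=2, T2=1, T5=1. Every pair that conflicts lands in different frequencies.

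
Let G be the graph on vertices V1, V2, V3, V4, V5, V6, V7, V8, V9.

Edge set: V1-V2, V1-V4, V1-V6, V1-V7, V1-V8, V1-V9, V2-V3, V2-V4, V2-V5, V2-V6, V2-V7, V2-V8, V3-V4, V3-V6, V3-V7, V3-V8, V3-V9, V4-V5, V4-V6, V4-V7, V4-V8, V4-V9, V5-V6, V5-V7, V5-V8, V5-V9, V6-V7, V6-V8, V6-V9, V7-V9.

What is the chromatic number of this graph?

V1, V2, V4, V6, V7 form a clique, so at least 5 colors are needed.
5 colors suffice: V1=5, V2=3, V3=5, V4=1, V5=5, V6=2, V7=4, V8=4, V9=3. No two adjacent vertices share a color.

5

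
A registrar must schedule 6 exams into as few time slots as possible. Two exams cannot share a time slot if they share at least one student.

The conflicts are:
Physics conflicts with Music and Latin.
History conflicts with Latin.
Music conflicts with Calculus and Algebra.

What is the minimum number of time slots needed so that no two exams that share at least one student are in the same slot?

2

Physics and Music conflict, so at least 2 time slots are needed.
2 time slots suffice: time slot 1 → {Music, Latin}; time slot 2 → {Physics, History, Calculus, Algebra}. Every pair that conflicts lands in different time slots.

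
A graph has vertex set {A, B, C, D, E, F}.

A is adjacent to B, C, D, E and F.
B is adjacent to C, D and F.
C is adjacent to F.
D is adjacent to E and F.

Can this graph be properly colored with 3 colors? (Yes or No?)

No

A, B, D, F are pairwise adjacent (a clique of size 4), so at least 4 colors are needed.
So 3 colors are not enough.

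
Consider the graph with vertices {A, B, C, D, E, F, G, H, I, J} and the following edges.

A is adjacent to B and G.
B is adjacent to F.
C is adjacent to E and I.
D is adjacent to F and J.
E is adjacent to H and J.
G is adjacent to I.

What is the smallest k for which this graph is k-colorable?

3

The cycle B-F-D-J-E-C-I-G-A-B has odd length 9, so it cannot be 2-colored; at least 3 colors are needed.
3 colors suffice: color red → {A, D, E, I}; color blue → {B, C, G, H, J}; color green → {F}. Each edge has distinct colors on its endpoints.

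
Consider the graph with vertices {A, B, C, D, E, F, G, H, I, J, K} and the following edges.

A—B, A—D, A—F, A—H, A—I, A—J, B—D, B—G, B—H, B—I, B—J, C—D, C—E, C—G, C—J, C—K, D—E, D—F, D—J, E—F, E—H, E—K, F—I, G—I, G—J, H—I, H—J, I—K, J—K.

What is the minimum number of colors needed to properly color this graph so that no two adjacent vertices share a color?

4

A, B, D, J form a clique, so at least 4 colors are needed.
One proper 4-coloring: A=green, B=blue, C=blue, D=yellow, E=red, F=blue, G=green, H=yellow, I=red, J=red, K=green. Each edge has distinct colors on its endpoints.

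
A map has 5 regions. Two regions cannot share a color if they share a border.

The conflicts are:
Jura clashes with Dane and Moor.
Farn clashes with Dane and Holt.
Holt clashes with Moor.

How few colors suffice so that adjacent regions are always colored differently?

The cycle Holt-Farn-Dane-Jura-Moor-Holt has odd length 5, so it cannot be 2-colored; at least 3 colors are needed.
3 colors suffice: color 1 → {Dane, Moor}; color 2 → {Jura, Farn}; color 3 → {Holt}. No two conflicting regions share a color.

3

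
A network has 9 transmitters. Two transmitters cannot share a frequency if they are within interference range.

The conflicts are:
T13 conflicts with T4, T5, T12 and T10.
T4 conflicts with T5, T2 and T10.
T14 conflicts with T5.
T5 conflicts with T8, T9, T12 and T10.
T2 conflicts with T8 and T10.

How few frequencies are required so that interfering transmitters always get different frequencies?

4

T13, T4, T5, T10 all conflict with each other, so at least 4 frequencies are needed.
Using 4 frequencies: T13=3, T4=2, T14=2, T5=1, T2=1, T8=2, T9=2, T12=2, T10=4. No two conflicting transmitters share a frequency.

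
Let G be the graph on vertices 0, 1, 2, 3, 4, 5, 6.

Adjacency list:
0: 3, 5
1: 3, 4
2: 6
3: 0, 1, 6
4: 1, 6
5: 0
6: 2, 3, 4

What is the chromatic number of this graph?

0 and 3 are adjacent, so at least 2 colors are needed.
2 colors suffice: 0=b, 1=b, 2=a, 3=a, 4=a, 5=a, 6=b. Every edge joins two different colors.

2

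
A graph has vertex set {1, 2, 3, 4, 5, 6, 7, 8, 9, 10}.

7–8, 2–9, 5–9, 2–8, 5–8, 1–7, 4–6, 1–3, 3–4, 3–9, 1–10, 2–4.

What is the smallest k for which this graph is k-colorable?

2

4 and 6 are adjacent, so at least 2 colors are needed.
2 colors suffice: color red → {2, 3, 5, 6, 7, 10}; color blue → {1, 4, 8, 9}. No two adjacent vertices share a color.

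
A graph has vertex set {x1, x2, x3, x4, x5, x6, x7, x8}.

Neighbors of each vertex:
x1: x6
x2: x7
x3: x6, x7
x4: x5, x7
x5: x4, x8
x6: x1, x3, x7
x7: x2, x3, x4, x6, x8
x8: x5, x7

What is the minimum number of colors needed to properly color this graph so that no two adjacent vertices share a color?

3

x3, x6, x7 are pairwise adjacent, so at least 3 colors are needed.
3 colors suffice: x1=1, x2=2, x3=3, x4=2, x5=1, x6=2, x7=1, x8=2. No two adjacent vertices share a color.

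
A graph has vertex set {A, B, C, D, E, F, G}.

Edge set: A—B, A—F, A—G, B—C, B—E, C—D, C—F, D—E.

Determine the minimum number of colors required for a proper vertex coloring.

2

A and B are adjacent, so at least 2 colors are needed.
A valid assignment using 2 colors: A=blue, B=red, C=blue, D=red, E=blue, F=red, G=red. No two adjacent vertices share a color.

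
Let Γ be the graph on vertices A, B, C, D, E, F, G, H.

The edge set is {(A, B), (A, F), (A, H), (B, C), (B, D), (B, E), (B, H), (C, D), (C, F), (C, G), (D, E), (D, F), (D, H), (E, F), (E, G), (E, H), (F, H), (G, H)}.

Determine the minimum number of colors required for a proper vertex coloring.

4

D, E, F, H are mutually adjacent (a clique of size 4), so at least 4 colors are needed.
4 colors suffice: color 1 → {C, H}; color 2 → {A, E}; color 3 → {B, F, G}; color 4 → {D}. No two adjacent vertices share a color.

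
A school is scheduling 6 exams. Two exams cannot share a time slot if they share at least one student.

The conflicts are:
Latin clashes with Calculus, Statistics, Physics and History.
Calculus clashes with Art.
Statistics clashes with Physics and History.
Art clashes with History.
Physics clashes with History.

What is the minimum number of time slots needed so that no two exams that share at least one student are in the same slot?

Latin, Statistics, Physics, History are mutually in conflict, so at least 4 time slots are needed.
4 time slots suffice: time slot 1 → {Calculus, History}; time slot 2 → {Latin, Art}; time slot 3 → {Physics}; time slot 4 → {Statistics}. No two conflicting exams share a time slot.

4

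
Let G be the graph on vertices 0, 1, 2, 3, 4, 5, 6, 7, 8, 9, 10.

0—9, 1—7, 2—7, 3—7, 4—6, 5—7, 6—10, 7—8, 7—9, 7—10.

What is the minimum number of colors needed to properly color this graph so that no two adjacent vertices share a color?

2

7 and 10 are adjacent, so at least 2 colors are needed.
2 colors suffice: color red → {0, 6, 7}; color blue → {1, 2, 3, 4, 5, 8, 9, 10}. Every edge joins two different colors.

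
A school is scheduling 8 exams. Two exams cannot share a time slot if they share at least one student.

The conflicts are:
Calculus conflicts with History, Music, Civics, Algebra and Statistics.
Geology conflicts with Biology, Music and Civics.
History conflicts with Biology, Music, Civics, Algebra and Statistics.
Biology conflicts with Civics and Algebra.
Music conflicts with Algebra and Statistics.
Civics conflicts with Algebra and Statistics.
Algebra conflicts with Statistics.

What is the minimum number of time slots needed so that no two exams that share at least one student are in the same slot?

Calculus, History, Music, Algebra, Statistics are mutually in conflict, so at least 5 time slots are needed.
5 time slots suffice: time slot 1 → {Geology, History}; time slot 2 → {Algebra}; time slot 3 → {Music, Civics}; time slot 4 → {Biology, Statistics}; time slot 5 → {Calculus}. Each listed conflict is separated.

5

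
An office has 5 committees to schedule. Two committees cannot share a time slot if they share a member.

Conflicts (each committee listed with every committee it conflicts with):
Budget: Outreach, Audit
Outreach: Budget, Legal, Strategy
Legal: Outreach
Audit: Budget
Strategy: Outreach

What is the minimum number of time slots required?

Outreach and Legal conflict, so at least 2 time slots are needed.
2 time slots suffice: Budget=2, Outreach=1, Legal=2, Audit=1, Strategy=2. No two conflicting committees share a time slot.

2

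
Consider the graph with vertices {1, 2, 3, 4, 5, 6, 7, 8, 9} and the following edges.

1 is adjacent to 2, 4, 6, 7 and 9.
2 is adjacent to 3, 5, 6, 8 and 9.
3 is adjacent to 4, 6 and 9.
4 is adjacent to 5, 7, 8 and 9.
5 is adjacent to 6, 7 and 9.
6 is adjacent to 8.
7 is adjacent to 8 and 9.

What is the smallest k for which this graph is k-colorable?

1, 4, 7, 9 are mutually adjacent (a clique of size 4), so at least 4 colors are needed.
4 colors suffice: color red → {6, 9}; color blue → {2, 4}; color green → {3, 7}; color yellow → {1, 5, 8}. No two adjacent vertices share a color.

4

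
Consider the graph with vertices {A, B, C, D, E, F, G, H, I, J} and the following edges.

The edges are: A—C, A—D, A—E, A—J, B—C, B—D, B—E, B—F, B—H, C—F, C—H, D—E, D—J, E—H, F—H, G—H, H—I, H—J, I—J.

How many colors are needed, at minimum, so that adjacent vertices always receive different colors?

B, C, F, H form a clique, so at least 4 colors are needed.
4 colors suffice: A=2, B=2, C=3, D=1, E=3, F=4, G=2, H=1, I=2, J=3. Every edge joins two different colors.

4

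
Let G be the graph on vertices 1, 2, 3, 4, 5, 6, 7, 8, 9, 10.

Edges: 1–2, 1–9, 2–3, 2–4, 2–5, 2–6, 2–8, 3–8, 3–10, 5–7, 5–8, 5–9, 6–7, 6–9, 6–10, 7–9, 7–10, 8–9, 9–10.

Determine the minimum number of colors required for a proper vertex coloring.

6, 7, 9, 10 form a clique, so at least 4 colors are needed.
4 colors suffice: color a → {2, 9}; color b → {1, 4, 5, 10}; color c → {7, 8}; color d → {3, 6}. Each edge has distinct colors on its endpoints.

4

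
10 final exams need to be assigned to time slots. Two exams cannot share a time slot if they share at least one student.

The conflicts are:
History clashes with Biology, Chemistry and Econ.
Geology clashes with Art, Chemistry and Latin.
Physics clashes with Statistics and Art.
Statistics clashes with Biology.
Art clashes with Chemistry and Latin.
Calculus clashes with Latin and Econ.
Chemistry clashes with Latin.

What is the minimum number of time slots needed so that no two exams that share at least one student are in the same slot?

Geology, Art, Chemistry, Latin pairwise conflict, so at least 4 time slots are needed.
Using 4 time slots: History=1, Geology=4, Physics=3, Statistics=1, Art=2, Calculus=3, Biology=2, Chemistry=3, Latin=1, Econ=2. Each listed conflict is separated.

4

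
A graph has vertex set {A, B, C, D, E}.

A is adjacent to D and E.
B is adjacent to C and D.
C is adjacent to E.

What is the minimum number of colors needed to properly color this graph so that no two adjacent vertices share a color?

3

The cycle C-E-A-D-B-C has odd length 5, so it cannot be 2-colored; at least 3 colors are needed.
3 colors suffice: color red → {A, C}; color blue → {B, E}; color green → {D}. No two adjacent vertices share a color.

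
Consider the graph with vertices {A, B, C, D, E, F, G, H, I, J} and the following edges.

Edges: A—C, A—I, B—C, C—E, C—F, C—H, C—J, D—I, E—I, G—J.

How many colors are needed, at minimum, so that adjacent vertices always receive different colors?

B and C are adjacent, so at least 2 colors are needed.
2 colors suffice: color 1 → {C, G, I}; color 2 → {A, B, D, E, F, H, J}. Every edge joins two different colors.

2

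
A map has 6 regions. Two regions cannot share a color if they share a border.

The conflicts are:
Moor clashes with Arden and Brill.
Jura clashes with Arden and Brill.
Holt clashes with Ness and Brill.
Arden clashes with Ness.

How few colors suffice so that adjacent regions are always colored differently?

3

The cycle Moor-Brill-Holt-Ness-Arden-Moor has odd length 5, so it cannot be 2-colored; at least 3 colors are needed.
A valid assignment using 3 colors: Moor=2, Jura=2, Holt=2, Arden=1, Ness=3, Brill=1. Every pair that conflicts lands in different colors.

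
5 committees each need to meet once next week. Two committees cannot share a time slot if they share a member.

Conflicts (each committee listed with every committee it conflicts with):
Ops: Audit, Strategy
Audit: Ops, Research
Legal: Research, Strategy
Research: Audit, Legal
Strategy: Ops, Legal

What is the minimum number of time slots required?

The cycle Legal-Strategy-Ops-Audit-Research-Legal has odd length 5, so it cannot be 2-colored; at least 3 time slots are needed.
3 time slots suffice: time slot 1 → {Ops, Legal}; time slot 2 → {Audit, Strategy}; time slot 3 → {Research}. No two conflicting committees share a time slot.

3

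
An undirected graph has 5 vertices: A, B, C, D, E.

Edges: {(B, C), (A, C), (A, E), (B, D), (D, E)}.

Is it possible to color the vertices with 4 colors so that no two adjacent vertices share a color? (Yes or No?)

The chromatic number is 3. The cycle A-C-B-D-E-A has odd length 5, so it cannot be 2-colored; at least 3 colors are needed.
3 colors suffice: color 1 → {B, E}; color 2 → {C, D}; color 3 → {A}.
Since 4 ≥ 3, a proper 4-coloring certainly exists.

Yes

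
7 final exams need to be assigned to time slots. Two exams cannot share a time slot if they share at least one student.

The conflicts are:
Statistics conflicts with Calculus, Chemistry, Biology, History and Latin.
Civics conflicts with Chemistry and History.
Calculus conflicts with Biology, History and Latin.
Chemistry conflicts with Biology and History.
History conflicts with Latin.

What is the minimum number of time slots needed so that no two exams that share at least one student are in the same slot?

Statistics, Calculus, History, Latin all conflict with each other, so at least 4 time slots are needed.
4 time slots suffice: time slot 1 → {Biology, History}; time slot 2 → {Statistics, Civics}; time slot 3 → {Calculus, Chemistry}; time slot 4 → {Latin}. Each listed conflict is separated.

4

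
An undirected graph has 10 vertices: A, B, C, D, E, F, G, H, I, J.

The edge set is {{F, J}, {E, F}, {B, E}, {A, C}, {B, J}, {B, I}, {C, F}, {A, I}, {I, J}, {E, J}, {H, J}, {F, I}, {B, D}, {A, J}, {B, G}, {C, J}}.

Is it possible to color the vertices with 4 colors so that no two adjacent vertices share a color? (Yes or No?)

The chromatic number is 3. A, I, J are pairwise adjacent, so at least 3 colors are needed.
3 colors suffice: color red → {D, G, J}; color blue → {A, B, F, H}; color green → {C, E, I}.
Since 4 ≥ 3, a proper 4-coloring certainly exists.

Yes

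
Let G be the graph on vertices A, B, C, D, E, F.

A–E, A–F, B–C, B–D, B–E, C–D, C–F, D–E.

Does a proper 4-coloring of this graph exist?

The chromatic number is 3. B, D, E are mutually adjacent, so at least 3 colors are needed.
A valid assignment using 3 colors: A=3, B=3, C=1, D=2, E=1, F=2.
Since 4 ≥ 3, a proper 4-coloring certainly exists.

Yes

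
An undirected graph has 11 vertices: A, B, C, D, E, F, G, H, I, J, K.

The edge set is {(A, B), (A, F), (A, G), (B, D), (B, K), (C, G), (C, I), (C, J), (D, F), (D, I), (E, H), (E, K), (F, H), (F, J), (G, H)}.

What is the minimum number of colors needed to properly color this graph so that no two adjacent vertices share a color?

The cycle J-F-A-G-C-J has odd length 5, so it cannot be 2-colored; at least 3 colors are needed.
One proper 3-coloring: A=2, B=1, C=2, D=2, E=1, F=1, G=1, H=2, I=1, J=3, K=2. Every edge joins two different colors.

3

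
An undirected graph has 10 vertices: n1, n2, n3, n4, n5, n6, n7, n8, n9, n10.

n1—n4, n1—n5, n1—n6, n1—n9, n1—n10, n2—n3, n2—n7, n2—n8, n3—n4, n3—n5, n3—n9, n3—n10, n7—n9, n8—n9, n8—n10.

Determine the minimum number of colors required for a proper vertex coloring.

n1 and n10 are adjacent, so at least 2 colors are needed.
2 colors suffice: n1=1, n2=2, n3=1, n4=2, n5=2, n6=2, n7=1, n8=1, n9=2, n10=2. Each edge has distinct colors on its endpoints.

2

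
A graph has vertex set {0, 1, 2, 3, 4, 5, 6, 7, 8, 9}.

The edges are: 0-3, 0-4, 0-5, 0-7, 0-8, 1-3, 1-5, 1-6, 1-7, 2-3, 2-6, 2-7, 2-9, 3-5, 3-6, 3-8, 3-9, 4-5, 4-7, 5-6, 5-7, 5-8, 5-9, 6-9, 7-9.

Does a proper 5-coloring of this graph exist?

Yes

The chromatic number is 4. 3, 5, 6, 9 are pairwise adjacent (a clique of size 4), so at least 4 colors are needed.
One proper 4-coloring: 0=c, 1=c, 2=a, 3=b, 4=d, 5=a, 6=d, 7=b, 8=d, 9=c.
Since 5 ≥ 4, a proper 5-coloring certainly exists.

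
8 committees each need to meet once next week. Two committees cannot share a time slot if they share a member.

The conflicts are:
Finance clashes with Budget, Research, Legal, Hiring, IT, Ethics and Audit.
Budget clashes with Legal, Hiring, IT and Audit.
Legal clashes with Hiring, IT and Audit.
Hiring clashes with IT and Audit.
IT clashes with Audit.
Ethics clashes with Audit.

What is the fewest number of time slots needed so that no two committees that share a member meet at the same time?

Finance, Budget, Legal, Hiring, IT, Audit all conflict with each other, so at least 6 time slots are needed.
A valid assignment using 6 time slots: Finance=1, Budget=4, Research=2, Legal=6, Hiring=3, IT=5, Ethics=3, Audit=2. Every pair that conflicts lands in different time slots.

6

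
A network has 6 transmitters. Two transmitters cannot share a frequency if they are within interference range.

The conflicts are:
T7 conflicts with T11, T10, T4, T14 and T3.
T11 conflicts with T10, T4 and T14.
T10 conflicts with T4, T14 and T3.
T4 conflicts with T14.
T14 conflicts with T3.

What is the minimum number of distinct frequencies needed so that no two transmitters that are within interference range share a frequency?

T7, T11, T10, T4, T14 all conflict with each other, so at least 5 frequencies are needed.
5 frequencies suffice: frequency 1 → {T10}; frequency 2 → {T14}; frequency 3 → {T7}; frequency 4 → {T4, T3}; frequency 5 → {T11}. Each listed conflict is separated.

5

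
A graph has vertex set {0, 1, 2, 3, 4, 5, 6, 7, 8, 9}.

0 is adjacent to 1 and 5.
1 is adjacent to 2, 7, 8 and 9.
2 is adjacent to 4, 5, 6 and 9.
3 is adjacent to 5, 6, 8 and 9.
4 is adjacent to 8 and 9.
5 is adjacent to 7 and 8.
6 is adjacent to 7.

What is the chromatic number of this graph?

3

3, 5, 8 form a triangle, so at least 3 colors are needed.
3 colors suffice: color a → {1, 4, 5, 6}; color b → {0, 2, 3, 7}; color c → {8, 9}. Every edge joins two different colors.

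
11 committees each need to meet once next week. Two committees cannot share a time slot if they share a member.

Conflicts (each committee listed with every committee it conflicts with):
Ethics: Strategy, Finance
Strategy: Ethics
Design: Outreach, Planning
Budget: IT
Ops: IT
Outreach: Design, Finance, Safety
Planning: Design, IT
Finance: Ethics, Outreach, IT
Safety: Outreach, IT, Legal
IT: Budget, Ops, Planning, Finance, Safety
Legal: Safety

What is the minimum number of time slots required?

3

The cycle Planning-Design-Outreach-Safety-IT-Planning has odd length 5, so it cannot be 2-colored; at least 3 time slots are needed.
3 time slots suffice: time slot 1 → {Ethics, Outreach, IT, Legal}; time slot 2 → {Strategy, Budget, Ops, Planning, Finance, Safety}; time slot 3 → {Design}. Every pair that conflicts lands in different time slots.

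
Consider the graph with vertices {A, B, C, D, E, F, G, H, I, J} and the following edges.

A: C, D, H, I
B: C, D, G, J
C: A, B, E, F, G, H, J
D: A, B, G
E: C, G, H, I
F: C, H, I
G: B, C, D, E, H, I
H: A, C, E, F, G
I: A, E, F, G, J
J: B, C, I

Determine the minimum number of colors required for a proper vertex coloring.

4

C, E, G, H are mutually adjacent (a clique of size 4), so at least 4 colors are needed.
4 colors suffice: color 1 → {C, D, I}; color 2 → {A, F, G, J}; color 3 → {B, H}; color 4 → {E}. No two adjacent vertices share a color.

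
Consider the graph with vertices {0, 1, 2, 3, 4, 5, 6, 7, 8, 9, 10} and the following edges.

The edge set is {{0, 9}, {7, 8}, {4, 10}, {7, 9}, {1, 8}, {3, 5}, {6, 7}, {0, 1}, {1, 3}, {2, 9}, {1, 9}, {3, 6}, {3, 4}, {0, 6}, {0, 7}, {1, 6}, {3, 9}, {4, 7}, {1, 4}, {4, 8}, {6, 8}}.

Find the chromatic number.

1, 3, 9 are pairwise adjacent, so at least 3 colors are needed.
3 colors suffice: color a → {1, 2, 5, 7, 10}; color b → {4, 6, 9}; color c → {0, 3, 8}. Each edge has distinct colors on its endpoints.

3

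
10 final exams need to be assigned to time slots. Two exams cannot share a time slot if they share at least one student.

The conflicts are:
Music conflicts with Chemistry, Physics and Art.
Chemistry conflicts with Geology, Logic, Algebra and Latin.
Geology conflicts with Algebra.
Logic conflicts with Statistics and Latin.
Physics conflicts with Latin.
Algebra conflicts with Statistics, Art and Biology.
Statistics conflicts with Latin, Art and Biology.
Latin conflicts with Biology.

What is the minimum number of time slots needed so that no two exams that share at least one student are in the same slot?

Algebra, Statistics, Art pairwise conflict, so at least 3 time slots are needed.
3 time slots suffice: time slot 1 → {Music, Algebra, Latin}; time slot 2 → {Chemistry, Physics, Statistics}; time slot 3 → {Geology, Logic, Art, Biology}. Every pair that conflicts lands in different time slots.

3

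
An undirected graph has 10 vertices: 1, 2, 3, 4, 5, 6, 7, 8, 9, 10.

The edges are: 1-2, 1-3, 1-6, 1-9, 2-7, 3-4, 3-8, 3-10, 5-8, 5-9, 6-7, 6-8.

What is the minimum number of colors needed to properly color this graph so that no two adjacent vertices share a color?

The cycle 5-8-6-1-9-5 has odd length 5, so it cannot be 2-colored; at least 3 colors are needed.
3 colors suffice: color a → {2, 3, 5, 6}; color b → {1, 4, 7, 8, 10}; color c → {9}. Each edge has distinct colors on its endpoints.

3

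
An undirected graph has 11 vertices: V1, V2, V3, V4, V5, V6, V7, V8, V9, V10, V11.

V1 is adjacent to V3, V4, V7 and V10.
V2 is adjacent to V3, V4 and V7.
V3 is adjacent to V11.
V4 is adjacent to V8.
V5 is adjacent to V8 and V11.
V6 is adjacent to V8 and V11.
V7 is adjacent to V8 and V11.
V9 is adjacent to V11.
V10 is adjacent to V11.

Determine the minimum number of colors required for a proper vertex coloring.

V10 and V11 are adjacent, so at least 2 colors are needed.
One proper 2-coloring: V1=red, V2=red, V3=blue, V4=blue, V5=blue, V6=blue, V7=blue, V8=red, V9=blue, V10=blue, V11=red. Each edge has distinct colors on its endpoints.

2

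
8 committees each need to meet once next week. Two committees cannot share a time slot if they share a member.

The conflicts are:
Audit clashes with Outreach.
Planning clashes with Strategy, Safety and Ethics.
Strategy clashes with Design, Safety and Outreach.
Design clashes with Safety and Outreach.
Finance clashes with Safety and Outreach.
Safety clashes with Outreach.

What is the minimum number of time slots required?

Strategy, Design, Safety, Outreach all conflict with each other, so at least 4 time slots are needed.
4 time slots suffice: time slot 1 → {Audit, Safety, Ethics}; time slot 2 → {Planning, Outreach}; time slot 3 → {Strategy, Finance}; time slot 4 → {Design}. No two conflicting committees share a time slot.

4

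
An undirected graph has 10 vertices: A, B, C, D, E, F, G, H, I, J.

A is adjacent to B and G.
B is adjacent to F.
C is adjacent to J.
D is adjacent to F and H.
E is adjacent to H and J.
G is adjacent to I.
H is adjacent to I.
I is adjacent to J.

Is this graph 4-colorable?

Yes

The chromatic number is 3. The cycle H-D-F-B-A-G-I-H has odd length 7, so it cannot be 2-colored; at least 3 colors are needed.
3 colors suffice: color red → {B, G, H, J}; color blue → {A, C, E, F, I}; color green → {D}.
Since 4 ≥ 3, a proper 4-coloring certainly exists.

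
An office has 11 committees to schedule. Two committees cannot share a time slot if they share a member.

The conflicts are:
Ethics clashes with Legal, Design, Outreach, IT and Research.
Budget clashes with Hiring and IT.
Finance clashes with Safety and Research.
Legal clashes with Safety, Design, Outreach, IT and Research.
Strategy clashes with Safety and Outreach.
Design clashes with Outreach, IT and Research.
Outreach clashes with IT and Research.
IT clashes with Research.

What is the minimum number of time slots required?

6

Ethics, Legal, Design, Outreach, IT, Research all conflict with each other, so at least 6 time slots are needed.
6 time slots suffice: time slot 1 → {Budget, Safety, Research}; time slot 2 → {Finance, Outreach, Hiring}; time slot 3 → {Legal, Strategy}; time slot 4 → {IT}; time slot 5 → {Ethics}; time slot 6 → {Design}. Each listed conflict is separated.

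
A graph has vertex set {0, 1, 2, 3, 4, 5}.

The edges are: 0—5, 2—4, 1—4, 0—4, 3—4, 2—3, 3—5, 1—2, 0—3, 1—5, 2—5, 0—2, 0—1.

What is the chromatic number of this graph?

0, 1, 2, 5 are pairwise adjacent (a clique of size 4), so at least 4 colors are needed.
4 colors suffice: 0=a, 1=d, 2=b, 3=d, 4=c, 5=c. Each edge has distinct colors on its endpoints.

4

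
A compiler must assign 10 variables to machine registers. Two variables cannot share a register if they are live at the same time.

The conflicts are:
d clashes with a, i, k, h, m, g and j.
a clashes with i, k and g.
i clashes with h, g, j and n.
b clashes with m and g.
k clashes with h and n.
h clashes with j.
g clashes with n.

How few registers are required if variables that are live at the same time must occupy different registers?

d, i, h, j are mutually in conflict, so at least 4 registers are needed.
4 registers suffice: register 1 → {d, b, n}; register 2 → {i, k, m}; register 3 → {h, g}; register 4 → {a, j}. No two conflicting variables share a register.

4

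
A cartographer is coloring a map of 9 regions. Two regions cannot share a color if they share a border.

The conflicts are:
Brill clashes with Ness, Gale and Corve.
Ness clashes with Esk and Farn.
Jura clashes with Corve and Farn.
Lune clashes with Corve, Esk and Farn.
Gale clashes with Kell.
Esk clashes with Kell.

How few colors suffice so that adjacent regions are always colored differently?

3

The cycle Ness-Esk-Lune-Corve-Brill-Ness has odd length 5, so it cannot be 2-colored; at least 3 colors are needed.
3 colors suffice: color 1 → {Brill, Jura, Lune, Kell}; color 2 → {Gale, Corve, Esk, Farn}; color 3 → {Ness}. No two conflicting regions share a color.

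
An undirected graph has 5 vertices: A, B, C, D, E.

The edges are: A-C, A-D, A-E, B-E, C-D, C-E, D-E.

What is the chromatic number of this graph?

4

A, C, D, E are pairwise adjacent (a clique of size 4), so at least 4 colors are needed.
4 colors suffice: A=4, B=2, C=3, D=2, E=1. No two adjacent vertices share a color.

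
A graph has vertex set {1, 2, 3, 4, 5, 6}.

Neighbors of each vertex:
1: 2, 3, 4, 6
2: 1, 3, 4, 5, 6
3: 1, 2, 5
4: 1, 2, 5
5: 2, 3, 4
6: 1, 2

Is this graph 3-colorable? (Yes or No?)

The chromatic number is 3. 2, 4, 5 are pairwise adjacent, so at least 3 colors are needed.
One proper 3-coloring: 1=b, 2=a, 3=c, 4=c, 5=b, 6=c.
That is already a proper 3-coloring.

Yes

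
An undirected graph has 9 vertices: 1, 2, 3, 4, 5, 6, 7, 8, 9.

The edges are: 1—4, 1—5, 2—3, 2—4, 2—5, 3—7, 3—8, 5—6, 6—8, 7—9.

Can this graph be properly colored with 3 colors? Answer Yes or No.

Yes

The chromatic number is 3. The cycle 5-2-3-8-6-5 has odd length 5, so it cannot be 2-colored; at least 3 colors are needed.
3 colors suffice: 1=b, 2=b, 3=a, 4=a, 5=a, 6=b, 7=b, 8=c, 9=a.
That is already a proper 3-coloring.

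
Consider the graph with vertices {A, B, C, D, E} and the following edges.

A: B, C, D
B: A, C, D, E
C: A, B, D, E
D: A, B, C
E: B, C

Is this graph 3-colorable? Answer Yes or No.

No

A, B, C, D form a clique, so at least 4 colors are needed.
So 3 colors are not enough.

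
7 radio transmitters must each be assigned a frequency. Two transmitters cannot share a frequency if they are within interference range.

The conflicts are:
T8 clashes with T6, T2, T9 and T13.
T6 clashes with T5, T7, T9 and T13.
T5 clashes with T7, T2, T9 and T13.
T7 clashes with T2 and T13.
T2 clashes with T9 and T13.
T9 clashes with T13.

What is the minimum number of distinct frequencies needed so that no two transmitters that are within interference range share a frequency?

4

T8, T2, T9, T13 are mutually in conflict, so at least 4 frequencies are needed.
4 frequencies suffice: frequency 1 → {T13}; frequency 2 → {T6, T2}; frequency 3 → {T8, T5}; frequency 4 → {T7, T9}. No two conflicting transmitters share a frequency.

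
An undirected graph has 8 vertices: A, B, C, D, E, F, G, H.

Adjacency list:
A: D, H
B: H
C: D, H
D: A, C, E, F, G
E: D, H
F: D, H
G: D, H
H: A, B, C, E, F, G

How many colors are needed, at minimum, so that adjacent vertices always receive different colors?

A and D are adjacent, so at least 2 colors are needed.
A valid assignment using 2 colors: A=2, B=2, C=2, D=1, E=2, F=2, G=2, H=1. No two adjacent vertices share a color.

2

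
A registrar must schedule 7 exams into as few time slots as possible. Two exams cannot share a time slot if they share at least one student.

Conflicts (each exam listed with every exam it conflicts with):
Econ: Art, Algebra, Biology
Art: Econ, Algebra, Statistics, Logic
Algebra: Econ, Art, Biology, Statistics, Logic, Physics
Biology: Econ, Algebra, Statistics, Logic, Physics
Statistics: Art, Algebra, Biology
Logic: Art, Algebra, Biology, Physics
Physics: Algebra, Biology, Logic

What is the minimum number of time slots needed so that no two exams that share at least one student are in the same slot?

Algebra, Biology, Logic, Physics all conflict with each other, so at least 4 time slots are needed.
4 time slots suffice: Econ=3, Art=2, Algebra=1, Biology=2, Statistics=3, Logic=3, Physics=4. Every pair that conflicts lands in different time slots.

4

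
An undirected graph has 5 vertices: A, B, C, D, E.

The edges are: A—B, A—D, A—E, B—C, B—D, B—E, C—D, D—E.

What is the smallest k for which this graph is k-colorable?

4

A, B, D, E form a clique, so at least 4 colors are needed.
4 colors suffice: color red → {B}; color blue → {D}; color green → {C, E}; color yellow → {A}. Every edge joins two different colors.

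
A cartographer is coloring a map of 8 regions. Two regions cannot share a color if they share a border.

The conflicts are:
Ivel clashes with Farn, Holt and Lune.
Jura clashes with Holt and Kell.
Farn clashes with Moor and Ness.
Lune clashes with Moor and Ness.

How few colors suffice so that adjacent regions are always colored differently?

2

Ivel and Holt conflict, so at least 2 colors are needed.
A valid assignment using 2 colors: Ivel=1, Jura=1, Farn=2, Holt=2, Lune=2, Kell=2, Moor=1, Ness=1. Each listed conflict is separated.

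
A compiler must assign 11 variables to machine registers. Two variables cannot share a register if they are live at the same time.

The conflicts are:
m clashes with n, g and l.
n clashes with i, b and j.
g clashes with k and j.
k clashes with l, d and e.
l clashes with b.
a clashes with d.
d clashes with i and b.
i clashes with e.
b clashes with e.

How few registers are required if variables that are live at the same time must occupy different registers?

d and b conflict, so at least 2 registers are needed.
Using 2 registers: m=1, n=2, g=2, k=1, l=2, a=1, d=2, i=1, b=1, j=1, e=2. Each listed conflict is separated.

2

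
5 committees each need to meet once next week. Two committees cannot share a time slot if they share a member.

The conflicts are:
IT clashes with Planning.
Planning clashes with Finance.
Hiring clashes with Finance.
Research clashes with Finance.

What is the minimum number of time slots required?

2

Planning and Finance conflict, so at least 2 time slots are needed.
2 time slots suffice: time slot 1 → {IT, Finance}; time slot 2 → {Planning, Hiring, Research}. Every pair that conflicts lands in different time slots.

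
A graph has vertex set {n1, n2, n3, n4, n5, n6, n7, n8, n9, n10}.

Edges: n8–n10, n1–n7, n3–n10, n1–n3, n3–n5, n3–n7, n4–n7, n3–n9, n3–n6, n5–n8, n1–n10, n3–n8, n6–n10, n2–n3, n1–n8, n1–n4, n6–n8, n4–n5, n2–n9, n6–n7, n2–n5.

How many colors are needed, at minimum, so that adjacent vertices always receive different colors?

4

n1, n3, n8, n10 form a clique, so at least 4 colors are needed.
4 colors suffice: color 1 → {n3, n4}; color 2 → {n1, n5, n6, n9}; color 3 → {n2, n7, n8}; color 4 → {n10}. Every edge joins two different colors.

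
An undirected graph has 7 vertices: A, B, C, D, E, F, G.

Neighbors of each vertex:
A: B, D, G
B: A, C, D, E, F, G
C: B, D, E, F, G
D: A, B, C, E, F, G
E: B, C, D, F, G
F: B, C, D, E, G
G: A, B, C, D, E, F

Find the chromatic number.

6

B, C, D, E, F, G form a clique, so at least 6 colors are needed.
6 colors suffice: A=4, B=3, C=4, D=2, E=5, F=6, G=1. No two adjacent vertices share a color.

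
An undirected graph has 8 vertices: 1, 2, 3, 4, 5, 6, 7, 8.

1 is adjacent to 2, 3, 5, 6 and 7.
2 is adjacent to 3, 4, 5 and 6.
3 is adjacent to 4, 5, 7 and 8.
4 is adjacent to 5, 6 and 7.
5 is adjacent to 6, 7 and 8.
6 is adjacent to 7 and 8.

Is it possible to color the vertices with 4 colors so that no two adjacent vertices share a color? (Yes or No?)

The chromatic number is 4. 1, 2, 3, 5 are mutually adjacent (a clique of size 4), so at least 4 colors are needed.
A valid assignment using 4 colors: 1=green, 2=yellow, 3=blue, 4=green, 5=red, 6=blue, 7=yellow, 8=green.
That is already a proper 4-coloring.

Yes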